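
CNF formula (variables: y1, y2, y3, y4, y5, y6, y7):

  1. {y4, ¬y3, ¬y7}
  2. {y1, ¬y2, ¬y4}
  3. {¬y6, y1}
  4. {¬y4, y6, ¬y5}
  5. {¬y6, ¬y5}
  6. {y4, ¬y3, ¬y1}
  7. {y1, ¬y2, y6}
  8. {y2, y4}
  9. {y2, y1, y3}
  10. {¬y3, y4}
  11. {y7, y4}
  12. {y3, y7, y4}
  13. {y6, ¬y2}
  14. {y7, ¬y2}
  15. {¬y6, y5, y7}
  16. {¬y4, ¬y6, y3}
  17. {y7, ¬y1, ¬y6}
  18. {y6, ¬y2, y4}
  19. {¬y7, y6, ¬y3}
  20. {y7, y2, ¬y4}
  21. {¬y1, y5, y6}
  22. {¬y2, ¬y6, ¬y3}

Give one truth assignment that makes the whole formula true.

Branch on y1: take y1 = True.
Branch on y2: take y2 = False.
  then y4 is forced to True.
  then y7 is forced to True.
Set y3 = True and propagate.
  then y6 is forced to True.
  then y5 is forced to False.
Check each clause:
  1. {¬y3, y4, ¬y7} — y4 is true.
  2. {¬y2, y1, ¬y4} — y1 is true.
  3. {¬y6, y1} — y1 is true.
  4. {y6, ¬y4, ¬y5} — ¬y5 is true.
  5. {¬y6, ¬y5} — ¬y5 is true.
  6. {¬y3, y4, ¬y1} — y4 is true.
  7. {y1, ¬y2, y6} — y1 is true.
  8. {y2, y4} — y4 is true.
  9. {y1, y2, y3} — y1 is true.
  10. {¬y3, y4} — y4 is true.
  11. {y7, y4} — y4 is true.
  12. {y7, y3, y4} — y3 is true.
  13. {y6, ¬y2} — y6 is true.
  14. {y7, ¬y2} — ¬y2 is true.
  15. {y7, y5, ¬y6} — y7 is true.
  16. {y3, ¬y4, ¬y6} — y3 is true.
  17. {¬y6, y7, ¬y1} — y7 is true.
  18. {y6, ¬y2, y4} — y4 is true.
  19. {y6, ¬y7, ¬y3} — y6 is true.
  20. {y2, y7, ¬y4} — y7 is true.
  21. {¬y1, y5, y6} — y6 is true.
  22. {¬y3, ¬y2, ¬y6} — ¬y2 is true.

y1=True, y2=False, y3=True, y4=True, y5=False, y6=True, y7=True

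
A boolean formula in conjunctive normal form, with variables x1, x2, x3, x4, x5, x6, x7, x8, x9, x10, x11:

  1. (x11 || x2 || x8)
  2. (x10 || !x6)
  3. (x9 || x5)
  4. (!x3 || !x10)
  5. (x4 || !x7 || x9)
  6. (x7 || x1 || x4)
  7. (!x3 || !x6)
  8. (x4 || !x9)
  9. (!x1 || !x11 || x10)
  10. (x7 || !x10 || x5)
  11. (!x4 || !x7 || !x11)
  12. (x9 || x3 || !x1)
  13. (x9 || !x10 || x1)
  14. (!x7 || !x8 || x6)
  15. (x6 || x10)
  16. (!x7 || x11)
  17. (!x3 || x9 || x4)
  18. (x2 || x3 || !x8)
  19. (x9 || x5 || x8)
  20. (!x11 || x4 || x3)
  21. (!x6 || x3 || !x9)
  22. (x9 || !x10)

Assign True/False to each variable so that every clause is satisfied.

x1 = F  x2 = T  x3 = F  x4 = T  x5 = T  x6 = F  x7 = F  x8 = F  x9 = T  x10 = T  x11 = F

Check each clause:
  1. (x8 || x2 || x11) — x2 is true.
  2. (!x6 || x10) — x10 is true.
  3. (x5 || x9) — x9 is true.
  4. (!x3 || !x10) — !x3 is true.
  5. (x4 || !x7 || x9) — !x7 is true.
  6. (x4 || x1 || x7) — x4 is true.
  7. (!x6 || !x3) — !x6 is true.
  8. (!x9 || x4) — x4 is true.
  9. (x10 || !x11 || !x1) — x10 is true.
  10. (x7 || x5 || !x10) — x5 is true.
  11. (!x7 || !x4 || !x11) — !x7 is true.
  12. (!x1 || x9 || x3) — x9 is true.
  13. (!x10 || x1 || x9) — x9 is true.
  14. (x6 || !x7 || !x8) — !x8 is true.
  15. (x6 || x10) — x10 is true.
  16. (x11 || !x7) — !x7 is true.
  17. (!x3 || x4 || x9) — x9 is true.
  18. (x2 || !x8 || x3) — !x8 is true.
  19. (x8 || x5 || x9) — x9 is true.
  20. (!x11 || x3 || x4) — x4 is true.
  21. (!x6 || x3 || !x9) — !x6 is true.
  22. (!x10 || x9) — x9 is true.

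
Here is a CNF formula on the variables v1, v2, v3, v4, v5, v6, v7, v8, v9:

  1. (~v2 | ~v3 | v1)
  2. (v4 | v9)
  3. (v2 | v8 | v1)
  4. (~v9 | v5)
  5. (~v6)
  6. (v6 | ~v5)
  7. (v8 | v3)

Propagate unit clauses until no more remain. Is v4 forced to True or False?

True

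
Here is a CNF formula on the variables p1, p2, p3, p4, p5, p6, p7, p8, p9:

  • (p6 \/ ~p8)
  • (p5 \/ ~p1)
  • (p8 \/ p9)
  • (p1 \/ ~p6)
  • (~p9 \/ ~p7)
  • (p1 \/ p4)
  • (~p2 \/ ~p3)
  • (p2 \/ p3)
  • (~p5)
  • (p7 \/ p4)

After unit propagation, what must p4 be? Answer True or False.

True

(~p5) is a unit clause: p5 = False.
(p5 \/ ~p1) with p5 = False leaves only ~p1, so p1 = False.
(~p6 \/ p1) with p1 = False leaves only ~p6, so p6 = False.
In (~p8 \/ p6), p6 is now false; ~p8 must hold, so p8 = False.
(p8 \/ p9) with p8 = False leaves only p9, so p9 = True.
From (~p7 \/ ~p9) and p9 = True: p7 = False.
From (p1 \/ p4) and p1 = False: p4 = True.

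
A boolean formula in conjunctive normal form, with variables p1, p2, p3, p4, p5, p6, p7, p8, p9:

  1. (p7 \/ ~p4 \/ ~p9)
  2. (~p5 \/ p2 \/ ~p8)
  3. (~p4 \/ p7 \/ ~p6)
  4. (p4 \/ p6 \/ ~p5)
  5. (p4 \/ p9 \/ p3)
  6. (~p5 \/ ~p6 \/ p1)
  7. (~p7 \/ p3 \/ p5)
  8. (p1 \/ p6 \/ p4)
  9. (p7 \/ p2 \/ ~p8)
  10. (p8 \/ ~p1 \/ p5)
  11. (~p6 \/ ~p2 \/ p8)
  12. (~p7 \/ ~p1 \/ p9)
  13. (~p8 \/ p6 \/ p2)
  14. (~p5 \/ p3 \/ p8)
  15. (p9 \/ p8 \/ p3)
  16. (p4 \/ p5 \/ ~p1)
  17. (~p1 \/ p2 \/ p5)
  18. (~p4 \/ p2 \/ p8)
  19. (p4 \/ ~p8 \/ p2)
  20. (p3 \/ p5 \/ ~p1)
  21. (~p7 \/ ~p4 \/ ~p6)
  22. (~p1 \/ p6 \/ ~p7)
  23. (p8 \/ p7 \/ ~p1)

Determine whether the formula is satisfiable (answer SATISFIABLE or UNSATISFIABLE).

SATISFIABLE

Branch on p1: take p1 = False.
Branch on p2: take p2 = True.
For the remaining variables, p3 = False, p4 = True, p5 = True, p6 = False, p7 = True, p8 = True, p9 = True works.
Every clause has at least one true literal under this assignment.
So p1=F, p2=T, p3=F, p4=T, p5=T, p6=F, p7=T, p8=T, p9=T is a satisfying assignment.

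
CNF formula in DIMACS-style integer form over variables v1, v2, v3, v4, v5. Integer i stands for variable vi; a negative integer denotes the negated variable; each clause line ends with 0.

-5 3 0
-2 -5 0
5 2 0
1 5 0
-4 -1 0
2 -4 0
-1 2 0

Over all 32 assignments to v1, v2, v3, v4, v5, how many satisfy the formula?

3

Satisfying assignments:
  v1=0 v2=0 v3=1 v4=0 v5=1
  v1=1 v2=1 v3=0 v4=0 v5=0
  v1=1 v2=1 v3=1 v4=0 v5=0
Count: 3.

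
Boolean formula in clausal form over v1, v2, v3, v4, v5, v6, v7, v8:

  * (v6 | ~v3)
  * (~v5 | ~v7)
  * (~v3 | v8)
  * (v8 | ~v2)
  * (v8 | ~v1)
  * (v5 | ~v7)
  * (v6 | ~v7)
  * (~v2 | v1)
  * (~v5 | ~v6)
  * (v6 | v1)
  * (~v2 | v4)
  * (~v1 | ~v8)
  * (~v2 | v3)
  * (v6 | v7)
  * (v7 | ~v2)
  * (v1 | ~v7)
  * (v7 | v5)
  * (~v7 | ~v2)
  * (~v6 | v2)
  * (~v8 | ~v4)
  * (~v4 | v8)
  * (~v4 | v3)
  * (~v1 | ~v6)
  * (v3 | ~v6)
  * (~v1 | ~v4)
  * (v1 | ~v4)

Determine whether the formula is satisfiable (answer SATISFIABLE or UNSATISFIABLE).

v1 = True:
  propagation gives v8=True; an empty clause results — contradiction.
v1 = False:
  propagation gives v2=False, v6=True; an empty clause results — contradiction.
Every branch closes, so no satisfying assignment exists.

UNSATISFIABLE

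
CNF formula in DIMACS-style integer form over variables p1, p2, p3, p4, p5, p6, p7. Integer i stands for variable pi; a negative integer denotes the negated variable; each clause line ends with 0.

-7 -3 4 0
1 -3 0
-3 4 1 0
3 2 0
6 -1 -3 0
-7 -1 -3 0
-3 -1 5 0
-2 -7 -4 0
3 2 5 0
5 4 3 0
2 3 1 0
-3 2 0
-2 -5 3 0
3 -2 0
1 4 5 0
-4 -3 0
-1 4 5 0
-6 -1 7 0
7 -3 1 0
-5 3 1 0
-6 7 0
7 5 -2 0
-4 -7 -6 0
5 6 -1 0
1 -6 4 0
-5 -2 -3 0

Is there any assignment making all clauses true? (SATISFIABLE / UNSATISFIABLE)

UNSATISFIABLE

p3 = True:
  propagation gives p1=True, p6=True, p7=False; an empty clause results — contradiction.
p3 = False:
  propagation gives p2=True; an empty clause results — contradiction.
Every branch closes, so no satisfying assignment exists.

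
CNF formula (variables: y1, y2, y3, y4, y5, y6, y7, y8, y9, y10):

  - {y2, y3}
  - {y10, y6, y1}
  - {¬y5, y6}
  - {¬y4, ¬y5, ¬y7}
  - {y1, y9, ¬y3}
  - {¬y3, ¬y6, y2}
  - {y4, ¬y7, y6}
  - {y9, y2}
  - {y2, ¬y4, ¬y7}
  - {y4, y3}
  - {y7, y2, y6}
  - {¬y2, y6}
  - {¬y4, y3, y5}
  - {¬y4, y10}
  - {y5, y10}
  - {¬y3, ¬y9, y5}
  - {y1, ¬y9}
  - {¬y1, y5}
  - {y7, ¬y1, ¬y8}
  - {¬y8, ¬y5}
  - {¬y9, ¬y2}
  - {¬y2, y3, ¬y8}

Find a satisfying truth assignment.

y1 = T, y2 = T, y3 = T, y4 = F, y5 = T, y6 = T, y7 = T, y8 = F, y9 = F, y10 = F

Check each clause:
  1. {y2, y3} — y2 is true.
  2. {y6, y1, y10} — y1 is true.
  3. {y6, ¬y5} — y6 is true.
  4. {¬y7, ¬y5, ¬y4} — ¬y4 is true.
  5. {¬y3, y9, y1} — y1 is true.
  6. {¬y6, y2, ¬y3} — y2 is true.
  7. {y4, ¬y7, y6} — y6 is true.
  8. {y2, y9} — y2 is true.
  9. {¬y7, ¬y4, y2} — y2 is true.
  10. {y4, y3} — y3 is true.
  11. {y7, y6, y2} — y2 is true.
  12. {¬y2, y6} — y6 is true.
  13. {¬y4, y5, y3} — y3 is true.
  14. {¬y4, y10} — ¬y4 is true.
  15. {y10, y5} — y5 is true.
  16. {¬y3, ¬y9, y5} — y5 is true.
  17. {¬y9, y1} — y1 is true.
  18. {y5, ¬y1} — y5 is true.
  19. {¬y8, y7, ¬y1} — ¬y8 is true.
  20. {¬y5, ¬y8} — ¬y8 is true.
  21. {¬y2, ¬y9} — ¬y9 is true.
  22. {¬y8, y3, ¬y2} — ¬y8 is true.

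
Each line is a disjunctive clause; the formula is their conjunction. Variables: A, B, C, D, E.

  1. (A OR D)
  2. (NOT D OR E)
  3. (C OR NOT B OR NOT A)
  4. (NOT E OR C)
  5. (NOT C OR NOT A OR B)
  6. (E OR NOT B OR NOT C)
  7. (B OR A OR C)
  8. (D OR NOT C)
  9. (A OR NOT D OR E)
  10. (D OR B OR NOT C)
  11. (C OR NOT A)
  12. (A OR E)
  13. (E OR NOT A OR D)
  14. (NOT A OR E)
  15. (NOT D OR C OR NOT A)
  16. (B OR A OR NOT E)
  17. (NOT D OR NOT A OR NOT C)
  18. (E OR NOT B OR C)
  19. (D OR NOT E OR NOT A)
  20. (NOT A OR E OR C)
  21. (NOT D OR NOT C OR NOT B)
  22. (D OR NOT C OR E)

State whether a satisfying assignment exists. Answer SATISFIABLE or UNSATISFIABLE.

UNSATISFIABLE

A = True:
  propagation gives C=True, B=True, E=True, D=True; an empty clause results — contradiction.
A = False:
  propagation gives D=True, E=True, C=True, B=True; an empty clause results — contradiction.
Every branch closes, so no satisfying assignment exists.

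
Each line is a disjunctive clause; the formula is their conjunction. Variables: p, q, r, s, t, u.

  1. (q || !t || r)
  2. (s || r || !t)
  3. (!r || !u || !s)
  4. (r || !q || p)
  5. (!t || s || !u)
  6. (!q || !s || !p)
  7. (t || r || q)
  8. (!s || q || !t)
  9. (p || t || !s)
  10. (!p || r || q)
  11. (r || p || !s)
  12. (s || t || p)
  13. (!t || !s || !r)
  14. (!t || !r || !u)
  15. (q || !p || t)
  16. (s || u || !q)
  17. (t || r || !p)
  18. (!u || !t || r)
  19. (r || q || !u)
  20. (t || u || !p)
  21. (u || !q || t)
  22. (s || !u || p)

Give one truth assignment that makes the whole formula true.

p=1, q=1, r=1, s=0, t=0, u=1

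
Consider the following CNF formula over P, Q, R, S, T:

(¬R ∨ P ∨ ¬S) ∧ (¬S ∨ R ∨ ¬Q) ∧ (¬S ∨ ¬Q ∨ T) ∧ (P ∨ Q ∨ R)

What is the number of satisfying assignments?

Case analysis on Q and R:
  Q=T, R=T: 5 of the 8 assignments to (P,S,T) work.
  Q=T, R=F: remaining (P,S,T) ∈ {(F,F,F); (F,F,T); (T,F,F); (T,F,T)} — 4.
  Q=F, R=T: T free; 3 ways for (P,S) × 2^1 = 6.
  Q=F, R=F: remaining (P,S,T) ∈ {(T,F,F); (T,F,T); (T,T,F); (T,T,T)} — 4.
Total: 5 + 4 + 6 + 4 = 19.

19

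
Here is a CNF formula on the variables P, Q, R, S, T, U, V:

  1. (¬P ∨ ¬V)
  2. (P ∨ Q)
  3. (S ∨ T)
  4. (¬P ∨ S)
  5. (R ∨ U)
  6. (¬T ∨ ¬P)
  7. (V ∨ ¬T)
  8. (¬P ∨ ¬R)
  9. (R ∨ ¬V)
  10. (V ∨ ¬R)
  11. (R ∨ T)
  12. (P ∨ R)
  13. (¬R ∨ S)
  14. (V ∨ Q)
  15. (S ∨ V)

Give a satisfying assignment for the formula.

P=F  Q=T  R=T  S=T  T=T  U=T  V=T

Check each clause:
  1. (¬V ∨ ¬P) — ¬P is true.
  2. (Q ∨ P) — Q is true.
  3. (T ∨ S) — S is true.
  4. (¬P ∨ S) — S is true.
  5. (R ∨ U) — R is true.
  6. (¬P ∨ ¬T) — ¬P is true.
  7. (¬T ∨ V) — V is true.
  8. (¬R ∨ ¬P) — ¬P is true.
  9. (R ∨ ¬V) — R is true.
  10. (¬R ∨ V) — V is true.
  11. (R ∨ T) — R is true.
  12. (R ∨ P) — R is true.
  13. (¬R ∨ S) — S is true.
  14. (Q ∨ V) — Q is true.
  15. (V ∨ S) — S is true.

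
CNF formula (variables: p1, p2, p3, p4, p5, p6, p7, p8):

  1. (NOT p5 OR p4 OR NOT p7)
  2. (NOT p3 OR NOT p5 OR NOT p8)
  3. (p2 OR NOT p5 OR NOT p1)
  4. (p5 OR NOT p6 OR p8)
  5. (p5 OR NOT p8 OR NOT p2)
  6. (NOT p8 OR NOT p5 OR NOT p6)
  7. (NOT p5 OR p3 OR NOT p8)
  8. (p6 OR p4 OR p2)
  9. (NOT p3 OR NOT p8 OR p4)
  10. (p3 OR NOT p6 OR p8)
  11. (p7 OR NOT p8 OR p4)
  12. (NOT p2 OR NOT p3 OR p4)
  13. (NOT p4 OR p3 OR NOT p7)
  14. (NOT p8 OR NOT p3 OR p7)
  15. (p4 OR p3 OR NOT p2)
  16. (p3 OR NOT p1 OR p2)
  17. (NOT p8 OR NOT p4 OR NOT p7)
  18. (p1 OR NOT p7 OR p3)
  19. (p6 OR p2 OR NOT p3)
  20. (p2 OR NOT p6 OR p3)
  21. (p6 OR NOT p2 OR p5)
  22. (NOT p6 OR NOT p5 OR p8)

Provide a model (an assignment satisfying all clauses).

p1=1  p2=1  p3=0  p4=1  p5=1  p6=0  p7=0  p8=0

Branch on p1: take p1 = True.
The remaining clauses are satisfied by p2 = True, p3 = False, p4 = True, p5 = True, p6 = False, p7 = False, p8 = False.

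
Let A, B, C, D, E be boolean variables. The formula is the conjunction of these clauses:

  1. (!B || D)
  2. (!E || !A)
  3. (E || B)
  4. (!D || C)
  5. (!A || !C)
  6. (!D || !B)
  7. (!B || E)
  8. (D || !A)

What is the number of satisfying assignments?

3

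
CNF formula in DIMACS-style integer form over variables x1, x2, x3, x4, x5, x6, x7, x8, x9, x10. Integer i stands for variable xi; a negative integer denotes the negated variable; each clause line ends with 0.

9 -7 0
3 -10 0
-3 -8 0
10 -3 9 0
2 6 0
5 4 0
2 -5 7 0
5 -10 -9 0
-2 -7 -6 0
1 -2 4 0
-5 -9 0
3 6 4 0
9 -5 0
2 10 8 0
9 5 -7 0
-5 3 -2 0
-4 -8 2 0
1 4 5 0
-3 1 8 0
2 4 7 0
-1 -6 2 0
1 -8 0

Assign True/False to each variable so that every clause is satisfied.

x1 = True, x2 = True, x3 = True, x4 = True, x5 = False, x6 = False, x7 = True, x8 = False, x9 = True, x10 = False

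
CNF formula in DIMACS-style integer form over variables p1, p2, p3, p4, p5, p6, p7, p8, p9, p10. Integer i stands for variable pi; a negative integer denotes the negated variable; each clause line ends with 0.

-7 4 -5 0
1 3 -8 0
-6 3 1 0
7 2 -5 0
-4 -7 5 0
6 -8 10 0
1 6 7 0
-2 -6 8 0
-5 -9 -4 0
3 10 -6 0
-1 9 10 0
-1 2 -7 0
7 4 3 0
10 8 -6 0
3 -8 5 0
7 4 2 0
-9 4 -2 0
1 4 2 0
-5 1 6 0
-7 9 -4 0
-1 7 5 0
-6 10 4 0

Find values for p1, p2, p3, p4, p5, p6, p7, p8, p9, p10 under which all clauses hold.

p1 = F, p2 = T, p3 = T, p4 = T, p5 = F, p6 = T, p7 = F, p8 = T, p9 = F, p10 = F

Check each clause:
  1. (¬p5 ∨ p4 ∨ ¬p7) — ¬p7 is true.
  2. (p3 ∨ ¬p8 ∨ p1) — p3 is true.
  3. (p1 ∨ p3 ∨ ¬p6) — p3 is true.
  4. (p7 ∨ ¬p5 ∨ p2) — p2 is true.
  5. (p5 ∨ ¬p4 ∨ ¬p7) — ¬p7 is true.
  6. (p6 ∨ p10 ∨ ¬p8) — p6 is true.
  7. (p7 ∨ p6 ∨ p1) — p6 is true.
  8. (¬p6 ∨ p8 ∨ ¬p2) — p8 is true.
  9. (¬p9 ∨ ¬p4 ∨ ¬p5) — ¬p5 is true.
  10. (¬p6 ∨ p3 ∨ p10) — p3 is true.
  11. (p9 ∨ ¬p1 ∨ p10) — ¬p1 is true.
  12. (¬p7 ∨ ¬p1 ∨ p2) — ¬p7 is true.
  13. (p4 ∨ p7 ∨ p3) — p3 is true.
  14. (p10 ∨ p8 ∨ ¬p6) — p8 is true.
  15. (¬p8 ∨ p5 ∨ p3) — p3 is true.
  16. (p2 ∨ p4 ∨ p7) — p2 is true.
  17. (¬p2 ∨ p4 ∨ ¬p9) — p4 is true.
  18. (p2 ∨ p4 ∨ p1) — p2 is true.
  19. (p6 ∨ ¬p5 ∨ p1) — ¬p5 is true.
  20. (¬p4 ∨ p9 ∨ ¬p7) — ¬p7 is true.
  21. (p5 ∨ ¬p1 ∨ p7) — ¬p1 is true.
  22. (p4 ∨ ¬p6 ∨ p10) — p4 is true.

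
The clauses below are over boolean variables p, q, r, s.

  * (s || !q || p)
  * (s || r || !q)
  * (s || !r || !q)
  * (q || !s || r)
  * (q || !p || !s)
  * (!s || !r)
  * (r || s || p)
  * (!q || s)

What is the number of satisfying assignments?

5

Satisfying assignments:
  p=F q=F r=T s=F
  p=F q=T r=F s=T
  p=T q=F r=F s=F
  p=T q=F r=T s=F
  p=T q=T r=F s=T
That's 5 in total.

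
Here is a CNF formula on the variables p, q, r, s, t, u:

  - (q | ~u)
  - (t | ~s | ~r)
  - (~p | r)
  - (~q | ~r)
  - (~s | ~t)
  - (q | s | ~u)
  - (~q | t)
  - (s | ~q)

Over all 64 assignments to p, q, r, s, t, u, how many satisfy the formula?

The models are:
  p=0 q=0 r=0 s=0 t=0 u=0
  p=0 q=0 r=0 s=0 t=1 u=0
  p=0 q=0 r=0 s=1 t=0 u=0
  p=0 q=0 r=1 s=0 t=0 u=0
  p=0 q=0 r=1 s=0 t=1 u=0
  p=1 q=0 r=1 s=0 t=0 u=0
  p=1 q=0 r=1 s=0 t=1 u=0
That's 7 in total.

7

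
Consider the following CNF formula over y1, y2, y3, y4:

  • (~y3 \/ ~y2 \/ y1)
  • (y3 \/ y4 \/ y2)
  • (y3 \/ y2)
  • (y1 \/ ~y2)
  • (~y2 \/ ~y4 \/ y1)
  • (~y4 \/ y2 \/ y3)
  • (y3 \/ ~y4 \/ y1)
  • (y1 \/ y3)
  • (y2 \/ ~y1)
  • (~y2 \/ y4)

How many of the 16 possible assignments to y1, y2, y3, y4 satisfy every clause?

Satisfying assignments:
  y1=F y2=F y3=T y4=F
  y1=F y2=F y3=T y4=T
  y1=T y2=T y3=F y4=T
  y1=T y2=T y3=T y4=T
Count: 4.

4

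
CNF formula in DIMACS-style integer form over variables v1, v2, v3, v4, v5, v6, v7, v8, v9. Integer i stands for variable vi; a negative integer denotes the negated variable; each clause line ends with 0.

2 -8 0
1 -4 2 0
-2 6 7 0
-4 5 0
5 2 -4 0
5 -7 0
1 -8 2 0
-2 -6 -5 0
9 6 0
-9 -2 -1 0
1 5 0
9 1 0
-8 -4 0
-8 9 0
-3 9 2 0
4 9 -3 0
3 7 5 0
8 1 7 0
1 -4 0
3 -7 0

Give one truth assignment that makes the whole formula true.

Try v1 = False.
  then v5 is forced to True.
  then v9 is forced to True.
  then v4 is forced to False.
The remaining clauses are satisfied by v2 = True, v3 = True, v6 = False, v7 = True, v8 = True.
Check each clause:
  1. (~v8 | v2) — v2 is true.
  2. (~v4 | v1 | v2) — v2 is true.
  3. (v6 | v7 | ~v2) — v7 is true.
  4. (~v4 | v5) — ~v4 is true.
  5. (v2 | v5 | ~v4) — v2 is true.
  6. (~v7 | v5) — v5 is true.
  7. (v2 | v1 | ~v8) — v2 is true.
  8. (~v6 | ~v5 | ~v2) — ~v6 is true.
  9. (v9 | v6) — v9 is true.
  10. (~v9 | ~v2 | ~v1) — ~v1 is true.
  11. (v5 | v1) — v5 is true.
  12. (v9 | v1) — v9 is true.
  13. (~v8 | ~v4) — ~v4 is true.
  14. (v9 | ~v8) — v9 is true.
  15. (v9 | ~v3 | v2) — v9 is true.
  16. (~v3 | v4 | v9) — v9 is true.
  17. (v3 | v5 | v7) — v3 is true.
  18. (v7 | v1 | v8) — v8 is true.
  19. (v1 | ~v4) — ~v4 is true.
  20. (~v7 | v3) — v3 is true.

v1=F, v2=T, v3=T, v4=F, v5=T, v6=F, v7=T, v8=T, v9=T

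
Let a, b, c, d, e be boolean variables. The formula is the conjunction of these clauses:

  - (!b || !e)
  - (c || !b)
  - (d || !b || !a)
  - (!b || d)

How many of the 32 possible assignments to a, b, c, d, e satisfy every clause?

Case analysis on b and d:
  b=1, d=1: remaining (a,c,e) ∈ {(0,1,0); (1,1,0)} — 2.
  b=1, d=0: a clause becomes empty — 0.
  b=0, d=1: a, c, e free → 2^3 = 8.
  b=0, d=0: a, c, e free → 2^3 = 8.
Total: 2 + 0 + 8 + 8 = 18.

18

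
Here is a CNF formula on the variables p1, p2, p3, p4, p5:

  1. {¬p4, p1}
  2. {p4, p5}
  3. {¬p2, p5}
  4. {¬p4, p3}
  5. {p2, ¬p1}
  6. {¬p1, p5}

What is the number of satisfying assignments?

7

Split on p1, then p4.
  p1=1, p4=1: remaining (p2,p3,p5) ∈ {(1,1,1)} — 1.
  p1=1, p4=0: remaining (p2,p3,p5) ∈ {(1,0,1); (1,1,1)} — 2.
  p1=0, p4=1: a clause becomes empty — 0.
  p1=0, p4=0: remaining (p2,p3,p5) ∈ {(0,0,1); (0,1,1); (1,0,1); (1,1,1)} — 4.
Total: 1 + 2 + 0 + 4 = 7.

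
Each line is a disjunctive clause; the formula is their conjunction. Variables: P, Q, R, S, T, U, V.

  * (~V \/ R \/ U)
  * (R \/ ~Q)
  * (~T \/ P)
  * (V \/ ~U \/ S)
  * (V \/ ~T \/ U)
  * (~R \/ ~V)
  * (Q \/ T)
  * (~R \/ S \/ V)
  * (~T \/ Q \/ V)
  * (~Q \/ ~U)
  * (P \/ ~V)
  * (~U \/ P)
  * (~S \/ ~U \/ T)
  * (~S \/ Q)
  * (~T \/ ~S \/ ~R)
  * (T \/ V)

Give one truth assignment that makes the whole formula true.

P = T  Q = F  R = F  S = F  T = T  U = T  V = T

P occurs only positively in the remaining clauses — set P = True.
Set Q = False and propagate.
  then T is forced to True.
  then V is forced to True.
  then R is forced to False.
  then U is forced to True.
  then S is forced to False.
Every clause has at least one true literal under this assignment.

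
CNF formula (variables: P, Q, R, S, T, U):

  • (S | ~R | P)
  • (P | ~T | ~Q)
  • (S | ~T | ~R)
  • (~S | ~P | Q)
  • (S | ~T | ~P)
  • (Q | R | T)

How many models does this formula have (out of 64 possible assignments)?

Split on P, then S.
  P=1, S=1: forces Q=1; R, T, U free → 2^3 = 8.
  P=1, S=0: U free; 3 ways for (Q,R,T) × 2^1 = 6.
  P=0, S=1: U free; 5 ways for (Q,R,T) × 2^1 = 10.
  P=0, S=0: remaining (Q,R,T,U) ∈ {(0,0,1,0); (0,0,1,1); (1,0,0,0); (1,0,0,1)} — 4.
Total: 8 + 6 + 10 + 4 = 28.

28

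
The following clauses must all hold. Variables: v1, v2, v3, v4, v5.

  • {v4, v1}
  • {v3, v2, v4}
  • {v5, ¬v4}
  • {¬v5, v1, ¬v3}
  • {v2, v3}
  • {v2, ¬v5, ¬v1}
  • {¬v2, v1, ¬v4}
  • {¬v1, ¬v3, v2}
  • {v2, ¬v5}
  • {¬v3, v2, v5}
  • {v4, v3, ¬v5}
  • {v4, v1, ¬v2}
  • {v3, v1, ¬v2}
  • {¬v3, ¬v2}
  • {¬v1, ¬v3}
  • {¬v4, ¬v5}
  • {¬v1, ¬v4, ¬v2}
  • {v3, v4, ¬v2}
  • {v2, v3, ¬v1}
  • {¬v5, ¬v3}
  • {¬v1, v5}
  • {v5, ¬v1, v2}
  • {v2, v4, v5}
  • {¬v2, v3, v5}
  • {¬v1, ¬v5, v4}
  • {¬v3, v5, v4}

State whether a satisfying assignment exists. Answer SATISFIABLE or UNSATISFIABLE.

UNSATISFIABLE

v2 = True:
  propagation gives v3=False, v1=True, v4=False; an empty clause results — contradiction.
v2 = False:
  propagation gives v3=True, v1=False, v4=True, v5=True; an empty clause results — contradiction.
Every branch closes, so no satisfying assignment exists.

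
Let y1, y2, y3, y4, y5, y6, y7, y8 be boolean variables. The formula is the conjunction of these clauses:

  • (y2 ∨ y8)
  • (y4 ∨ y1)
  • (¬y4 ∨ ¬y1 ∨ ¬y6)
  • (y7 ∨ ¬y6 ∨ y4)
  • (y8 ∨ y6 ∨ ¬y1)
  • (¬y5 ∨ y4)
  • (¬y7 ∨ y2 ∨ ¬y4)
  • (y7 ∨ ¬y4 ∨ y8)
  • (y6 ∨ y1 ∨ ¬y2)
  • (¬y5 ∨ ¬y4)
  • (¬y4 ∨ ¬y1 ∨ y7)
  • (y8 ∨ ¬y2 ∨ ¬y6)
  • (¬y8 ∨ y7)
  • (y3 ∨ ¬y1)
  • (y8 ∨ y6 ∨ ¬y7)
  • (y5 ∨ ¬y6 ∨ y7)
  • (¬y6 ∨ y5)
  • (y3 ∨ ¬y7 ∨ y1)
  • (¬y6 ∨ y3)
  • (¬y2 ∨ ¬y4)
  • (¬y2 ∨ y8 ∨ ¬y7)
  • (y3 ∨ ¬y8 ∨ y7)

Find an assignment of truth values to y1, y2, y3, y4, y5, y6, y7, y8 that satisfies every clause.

y3 occurs only positively in the remaining clauses — set y3 = True.
Try y1 = True.
Set y2 = True and propagate.
  then y4 is forced to False.
  then y5 is forced to False.
  then y6 is forced to False.
  then y8 is forced to True.
  then y7 is forced to True.

y1=True, y2=True, y3=True, y4=False, y5=False, y6=False, y7=True, y8=True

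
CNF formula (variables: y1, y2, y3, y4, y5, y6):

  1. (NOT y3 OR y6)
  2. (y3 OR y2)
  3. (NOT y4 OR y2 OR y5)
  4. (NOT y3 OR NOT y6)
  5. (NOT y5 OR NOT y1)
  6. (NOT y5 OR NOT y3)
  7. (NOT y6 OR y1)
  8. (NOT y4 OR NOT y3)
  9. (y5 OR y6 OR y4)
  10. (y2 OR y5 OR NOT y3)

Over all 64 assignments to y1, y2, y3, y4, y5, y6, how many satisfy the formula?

6

Satisfying assignments:
  y1=F y2=T y3=F y4=F y5=T y6=F
  y1=F y2=T y3=F y4=T y5=F y6=F
  y1=F y2=T y3=F y4=T y5=T y6=F
  y1=T y2=T y3=F y4=F y5=F y6=T
  y1=T y2=T y3=F y4=T y5=F y6=F
  y1=T y2=T y3=F y4=T y5=F y6=T
That's 6 in total.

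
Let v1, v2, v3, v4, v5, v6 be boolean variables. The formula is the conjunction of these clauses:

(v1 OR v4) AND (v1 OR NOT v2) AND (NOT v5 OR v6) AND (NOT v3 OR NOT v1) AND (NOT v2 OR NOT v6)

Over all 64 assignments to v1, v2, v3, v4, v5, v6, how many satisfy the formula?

Case analysis on v1 and v2:
  v1=T, v2=T: remaining (v3,v4,v5,v6) ∈ {(F,F,F,F); (F,T,F,F)} — 2.
  v1=T, v2=F: v4 free; 3 ways for (v3,v5,v6) × 2^1 = 6.
  v1=F, v2=T: a clause becomes empty — 0.
  v1=F, v2=F: v3 free; 3 ways for (v4,v5,v6) × 2^1 = 6.
Total: 2 + 6 + 0 + 6 = 14.

14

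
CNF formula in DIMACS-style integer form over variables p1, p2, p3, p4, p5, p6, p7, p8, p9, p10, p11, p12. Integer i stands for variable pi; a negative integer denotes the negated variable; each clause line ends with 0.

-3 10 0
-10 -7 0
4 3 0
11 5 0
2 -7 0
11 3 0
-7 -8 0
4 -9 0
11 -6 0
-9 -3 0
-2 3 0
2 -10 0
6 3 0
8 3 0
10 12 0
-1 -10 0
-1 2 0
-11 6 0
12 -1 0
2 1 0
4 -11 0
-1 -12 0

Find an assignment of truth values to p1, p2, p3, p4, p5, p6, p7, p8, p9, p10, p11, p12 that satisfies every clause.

Pure literal: p4 appears only positively; assign p4 = True.
Pure literal: p7 appears only negated; assign p7 = False.
Branch on p1: take p1 = False.
  then p2 is forced to True.
  then p3 is forced to True.
  then p10 is forced to True.
  then p9 is forced to False.
Try p5 = False.
  then p11 is forced to True.
  then p6 is forced to True.
p8, p12 are now unconstrained; take p8 = True, p12 = True.

p1 = False, p2 = True, p3 = True, p4 = True, p5 = False, p6 = True, p7 = False, p8 = True, p9 = False, p10 = True, p11 = True, p12 = True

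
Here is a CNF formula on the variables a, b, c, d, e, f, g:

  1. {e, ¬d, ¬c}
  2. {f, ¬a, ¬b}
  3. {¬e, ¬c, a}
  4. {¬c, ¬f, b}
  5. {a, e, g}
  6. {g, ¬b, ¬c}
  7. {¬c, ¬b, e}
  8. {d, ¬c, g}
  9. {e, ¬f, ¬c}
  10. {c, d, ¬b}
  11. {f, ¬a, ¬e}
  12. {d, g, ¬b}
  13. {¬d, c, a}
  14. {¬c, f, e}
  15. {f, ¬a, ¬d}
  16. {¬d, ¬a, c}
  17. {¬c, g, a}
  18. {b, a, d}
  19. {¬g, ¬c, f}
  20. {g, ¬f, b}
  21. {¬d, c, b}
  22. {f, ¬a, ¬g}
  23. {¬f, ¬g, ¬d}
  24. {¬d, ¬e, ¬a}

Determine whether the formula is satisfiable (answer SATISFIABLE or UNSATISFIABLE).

SATISFIABLE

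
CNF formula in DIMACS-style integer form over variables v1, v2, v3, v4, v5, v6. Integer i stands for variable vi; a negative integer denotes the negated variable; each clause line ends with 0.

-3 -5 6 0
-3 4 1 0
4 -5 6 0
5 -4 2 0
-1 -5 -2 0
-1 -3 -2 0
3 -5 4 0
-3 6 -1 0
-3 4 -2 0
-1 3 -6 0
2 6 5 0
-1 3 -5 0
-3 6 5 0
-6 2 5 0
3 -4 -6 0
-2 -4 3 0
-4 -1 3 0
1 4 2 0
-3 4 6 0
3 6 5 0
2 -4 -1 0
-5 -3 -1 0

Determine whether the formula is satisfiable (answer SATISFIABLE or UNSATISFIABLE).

SATISFIABLE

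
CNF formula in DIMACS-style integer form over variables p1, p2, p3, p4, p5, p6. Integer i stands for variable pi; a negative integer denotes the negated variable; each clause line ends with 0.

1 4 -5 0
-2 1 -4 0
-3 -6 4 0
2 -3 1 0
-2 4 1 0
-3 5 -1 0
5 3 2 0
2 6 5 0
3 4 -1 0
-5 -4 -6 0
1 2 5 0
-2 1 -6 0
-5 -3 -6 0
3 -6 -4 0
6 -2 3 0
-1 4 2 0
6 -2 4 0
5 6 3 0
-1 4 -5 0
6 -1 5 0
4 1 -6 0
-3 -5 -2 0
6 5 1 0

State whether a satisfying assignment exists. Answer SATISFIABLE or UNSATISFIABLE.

Try p1 = True.
For the remaining variables, p2 = False, p3 = True, p4 = True, p5 = True, p6 = False works.
So p1 = True, p2 = False, p3 = True, p4 = True, p5 = True, p6 = False is a satisfying assignment.

SATISFIABLE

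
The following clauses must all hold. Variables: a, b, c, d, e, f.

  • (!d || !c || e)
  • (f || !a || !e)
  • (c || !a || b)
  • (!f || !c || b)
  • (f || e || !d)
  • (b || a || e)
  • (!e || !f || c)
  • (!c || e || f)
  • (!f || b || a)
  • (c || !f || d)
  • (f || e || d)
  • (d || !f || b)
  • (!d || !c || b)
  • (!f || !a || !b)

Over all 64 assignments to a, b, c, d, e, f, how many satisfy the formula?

Split on f, then b.
  f=1, b=1: remaining (a,c,d,e) ∈ {(0,0,1,0); (0,1,0,0); (0,1,0,1); (0,1,1,1)} — 4.
  f=1, b=0: a clause becomes empty — 0.
  f=0, b=1: remaining (a,c,d,e) ∈ {(0,0,0,1); (0,0,1,1); (0,1,0,1); (0,1,1,1)} — 4.
  f=0, b=0: remaining (a,c,d,e) ∈ {(0,0,0,1); (0,0,1,1); (0,1,0,1)} — 3.
Total: 4 + 0 + 4 + 3 = 11.

11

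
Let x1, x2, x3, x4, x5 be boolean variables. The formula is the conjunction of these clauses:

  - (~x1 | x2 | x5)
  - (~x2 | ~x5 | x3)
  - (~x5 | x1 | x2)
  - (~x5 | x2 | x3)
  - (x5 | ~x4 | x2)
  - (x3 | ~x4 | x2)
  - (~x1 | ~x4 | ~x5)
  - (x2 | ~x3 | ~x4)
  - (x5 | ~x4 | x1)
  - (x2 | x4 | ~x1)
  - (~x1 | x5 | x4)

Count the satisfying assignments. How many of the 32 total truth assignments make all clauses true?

9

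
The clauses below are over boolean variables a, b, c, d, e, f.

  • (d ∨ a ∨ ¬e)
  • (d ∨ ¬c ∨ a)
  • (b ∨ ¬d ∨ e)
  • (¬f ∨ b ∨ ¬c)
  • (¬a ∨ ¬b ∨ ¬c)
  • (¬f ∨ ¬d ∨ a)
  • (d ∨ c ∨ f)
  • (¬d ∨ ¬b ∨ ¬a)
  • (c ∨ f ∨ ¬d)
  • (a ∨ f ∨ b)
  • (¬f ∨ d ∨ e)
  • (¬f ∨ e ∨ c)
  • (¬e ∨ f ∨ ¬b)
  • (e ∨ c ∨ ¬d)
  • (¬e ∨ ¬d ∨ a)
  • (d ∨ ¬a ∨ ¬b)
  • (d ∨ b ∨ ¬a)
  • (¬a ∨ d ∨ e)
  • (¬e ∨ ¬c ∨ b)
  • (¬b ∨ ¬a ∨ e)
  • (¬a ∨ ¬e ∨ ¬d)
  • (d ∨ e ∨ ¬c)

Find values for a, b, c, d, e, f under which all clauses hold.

a=False, b=True, c=True, d=True, e=False, f=False

Check each clause:
  1. (a ∨ ¬e ∨ d) — ¬e is true.
  2. (d ∨ a ∨ ¬c) — d is true.
  3. (¬d ∨ e ∨ b) — b is true.
  4. (¬c ∨ ¬f ∨ b) — b is true.
  5. (¬a ∨ ¬c ∨ ¬b) — ¬a is true.
  6. (¬d ∨ a ∨ ¬f) — ¬f is true.
  7. (d ∨ f ∨ c) — c is true.
  8. (¬b ∨ ¬d ∨ ¬a) — ¬a is true.
  9. (f ∨ c ∨ ¬d) — c is true.
  10. (a ∨ f ∨ b) — b is true.
  11. (d ∨ ¬f ∨ e) — ¬f is true.
  12. (c ∨ e ∨ ¬f) — ¬f is true.
  13. (¬b ∨ f ∨ ¬e) — ¬e is true.
  14. (¬d ∨ e ∨ c) — c is true.
  15. (a ∨ ¬d ∨ ¬e) — ¬e is true.
  16. (¬a ∨ ¬b ∨ d) — d is true.
  17. (d ∨ ¬a ∨ b) — b is true.
  18. (¬a ∨ d ∨ e) — d is true.
  19. (¬c ∨ b ∨ ¬e) — b is true.
  20. (¬a ∨ ¬b ∨ e) — ¬a is true.
  21. (¬d ∨ ¬e ∨ ¬a) — ¬e is true.
  22. (e ∨ ¬c ∨ d) — d is true.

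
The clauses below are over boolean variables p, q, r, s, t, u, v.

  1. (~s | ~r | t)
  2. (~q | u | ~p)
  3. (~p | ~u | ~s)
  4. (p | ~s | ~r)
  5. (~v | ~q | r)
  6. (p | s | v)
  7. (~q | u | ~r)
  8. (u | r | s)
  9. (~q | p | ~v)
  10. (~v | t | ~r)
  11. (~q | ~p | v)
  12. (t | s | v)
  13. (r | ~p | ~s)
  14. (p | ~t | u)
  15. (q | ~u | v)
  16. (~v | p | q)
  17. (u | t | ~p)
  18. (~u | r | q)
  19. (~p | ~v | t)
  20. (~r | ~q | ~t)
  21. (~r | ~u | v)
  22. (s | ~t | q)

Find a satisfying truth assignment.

Set p = False and propagate.
Set q = False and propagate.
  then v is forced to False.
  then s is forced to True.
  then r is forced to False.
  then u is forced to False.
  then t is forced to False.

p = 0  q = 0  r = 0  s = 1  t = 0  u = 0  v = 0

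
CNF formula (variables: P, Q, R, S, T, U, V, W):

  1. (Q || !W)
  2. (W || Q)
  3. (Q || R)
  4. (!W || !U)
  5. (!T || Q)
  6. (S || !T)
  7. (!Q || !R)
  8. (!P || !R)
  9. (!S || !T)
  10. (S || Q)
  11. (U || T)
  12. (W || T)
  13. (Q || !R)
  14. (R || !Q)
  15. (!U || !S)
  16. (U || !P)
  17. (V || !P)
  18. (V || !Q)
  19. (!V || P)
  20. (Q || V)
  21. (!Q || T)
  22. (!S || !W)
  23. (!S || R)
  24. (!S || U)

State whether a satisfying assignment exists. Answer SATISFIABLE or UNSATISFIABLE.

Q = True:
  propagation gives R=False; an empty clause results — contradiction.
Q = False:
  propagation gives W=False; an empty clause results — contradiction.
Every branch closes, so no satisfying assignment exists.

UNSATISFIABLE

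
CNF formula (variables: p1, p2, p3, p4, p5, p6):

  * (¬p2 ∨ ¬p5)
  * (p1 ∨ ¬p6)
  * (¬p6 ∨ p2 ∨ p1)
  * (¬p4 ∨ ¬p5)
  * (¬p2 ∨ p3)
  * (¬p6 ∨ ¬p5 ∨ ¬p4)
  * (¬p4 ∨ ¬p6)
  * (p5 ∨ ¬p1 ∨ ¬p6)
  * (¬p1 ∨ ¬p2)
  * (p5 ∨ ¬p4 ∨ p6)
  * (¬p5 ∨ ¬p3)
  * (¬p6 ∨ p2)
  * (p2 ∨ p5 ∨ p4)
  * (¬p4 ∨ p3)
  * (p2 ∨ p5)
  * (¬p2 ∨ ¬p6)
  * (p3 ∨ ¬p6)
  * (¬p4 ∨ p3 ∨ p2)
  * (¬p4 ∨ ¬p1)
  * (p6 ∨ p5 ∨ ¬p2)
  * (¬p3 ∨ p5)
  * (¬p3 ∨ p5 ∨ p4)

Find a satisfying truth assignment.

p1 = 1  p2 = 0  p3 = 0  p4 = 0  p5 = 1  p6 = 0

Set p1 = True and propagate.
  then p2 is forced to False.
  then p6 is forced to False.
  then p5 is forced to True.
  then p4 is forced to False.
  then p3 is forced to False.
Every clause has at least one true literal under this assignment.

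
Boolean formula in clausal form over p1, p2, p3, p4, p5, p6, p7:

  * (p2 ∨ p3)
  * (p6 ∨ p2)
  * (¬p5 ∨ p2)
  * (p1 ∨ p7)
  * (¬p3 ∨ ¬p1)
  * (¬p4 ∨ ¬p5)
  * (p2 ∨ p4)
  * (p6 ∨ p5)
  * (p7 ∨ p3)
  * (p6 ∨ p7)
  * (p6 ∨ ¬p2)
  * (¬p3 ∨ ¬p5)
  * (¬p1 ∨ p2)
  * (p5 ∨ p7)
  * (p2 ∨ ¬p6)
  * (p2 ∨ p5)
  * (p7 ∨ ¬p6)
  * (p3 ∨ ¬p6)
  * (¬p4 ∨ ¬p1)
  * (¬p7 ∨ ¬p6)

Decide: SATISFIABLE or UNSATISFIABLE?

UNSATISFIABLE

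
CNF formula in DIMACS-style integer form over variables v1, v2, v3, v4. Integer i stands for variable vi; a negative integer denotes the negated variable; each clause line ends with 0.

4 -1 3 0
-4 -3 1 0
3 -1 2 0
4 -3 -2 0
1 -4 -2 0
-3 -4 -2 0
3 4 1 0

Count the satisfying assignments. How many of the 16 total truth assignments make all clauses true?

5

The models are:
  v1=F v2=F v3=F v4=T
  v1=F v2=F v3=T v4=F
  v1=T v2=F v3=T v4=F
  v1=T v2=F v3=T v4=T
  v1=T v2=T v3=F v4=T
That's 5 in total.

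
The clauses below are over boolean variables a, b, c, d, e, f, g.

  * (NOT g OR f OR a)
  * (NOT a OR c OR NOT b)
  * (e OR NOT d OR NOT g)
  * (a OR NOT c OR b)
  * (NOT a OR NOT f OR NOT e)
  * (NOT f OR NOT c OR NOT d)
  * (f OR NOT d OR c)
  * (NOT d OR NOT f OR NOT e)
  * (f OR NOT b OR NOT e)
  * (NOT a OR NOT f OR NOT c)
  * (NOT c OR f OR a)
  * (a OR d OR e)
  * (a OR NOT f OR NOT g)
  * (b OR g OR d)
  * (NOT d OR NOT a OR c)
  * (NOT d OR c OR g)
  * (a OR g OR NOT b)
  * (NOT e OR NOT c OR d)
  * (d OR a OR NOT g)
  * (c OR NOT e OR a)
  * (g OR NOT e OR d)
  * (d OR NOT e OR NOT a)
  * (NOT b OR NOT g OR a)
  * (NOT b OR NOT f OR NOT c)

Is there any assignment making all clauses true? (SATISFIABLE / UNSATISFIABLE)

Try a = True.
The remaining clauses are satisfied by b = False, c = True, d = False, e = False, f = False, g = True.
So a=1, b=0, c=1, d=0, e=0, f=0, g=1 is a satisfying assignment.

SATISFIABLE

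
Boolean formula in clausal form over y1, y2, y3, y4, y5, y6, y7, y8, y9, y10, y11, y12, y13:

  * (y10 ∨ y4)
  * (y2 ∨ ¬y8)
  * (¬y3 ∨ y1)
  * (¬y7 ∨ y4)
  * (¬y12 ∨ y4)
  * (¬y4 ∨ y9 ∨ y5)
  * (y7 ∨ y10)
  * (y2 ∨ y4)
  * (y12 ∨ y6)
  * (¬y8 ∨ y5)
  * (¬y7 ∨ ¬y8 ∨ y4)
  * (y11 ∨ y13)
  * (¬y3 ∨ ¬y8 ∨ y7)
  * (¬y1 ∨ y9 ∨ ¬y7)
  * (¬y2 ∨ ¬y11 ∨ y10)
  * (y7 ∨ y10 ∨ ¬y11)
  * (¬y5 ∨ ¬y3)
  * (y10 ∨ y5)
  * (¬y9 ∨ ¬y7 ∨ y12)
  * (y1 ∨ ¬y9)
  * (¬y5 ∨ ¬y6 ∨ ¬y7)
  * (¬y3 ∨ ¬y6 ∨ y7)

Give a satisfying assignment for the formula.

y1=1, y2=1, y3=0, y4=1, y5=1, y6=0, y7=1, y8=0, y9=1, y10=1, y11=1, y12=1, y13=0

Check each clause:
  1. (y4 ∨ y10) — y10 is true.
  2. (y2 ∨ ¬y8) — ¬y8 is true.
  3. (y1 ∨ ¬y3) — y1 is true.
  4. (y4 ∨ ¬y7) — y4 is true.
  5. (¬y12 ∨ y4) — y4 is true.
  6. (¬y4 ∨ y5 ∨ y9) — y9 is true.
  7. (y10 ∨ y7) — y10 is true.
  8. (y2 ∨ y4) — y2 is true.
  9. (y12 ∨ y6) — y12 is true.
  10. (¬y8 ∨ y5) — ¬y8 is true.
  11. (¬y8 ∨ ¬y7 ∨ y4) — ¬y8 is true.
  12. (y11 ∨ y13) — y11 is true.
  13. (¬y8 ∨ y7 ∨ ¬y3) — ¬y8 is true.
  14. (y9 ∨ ¬y1 ∨ ¬y7) — y9 is true.
  15. (¬y11 ∨ y10 ∨ ¬y2) — y10 is true.
  16. (¬y11 ∨ y10 ∨ y7) — y10 is true.
  17. (¬y5 ∨ ¬y3) — ¬y3 is true.
  18. (y5 ∨ y10) — y10 is true.
  19. (¬y7 ∨ y12 ∨ ¬y9) — y12 is true.
  20. (¬y9 ∨ y1) — y1 is true.
  21. (¬y5 ∨ ¬y6 ∨ ¬y7) — ¬y6 is true.
  22. (¬y6 ∨ y7 ∨ ¬y3) — ¬y6 is true.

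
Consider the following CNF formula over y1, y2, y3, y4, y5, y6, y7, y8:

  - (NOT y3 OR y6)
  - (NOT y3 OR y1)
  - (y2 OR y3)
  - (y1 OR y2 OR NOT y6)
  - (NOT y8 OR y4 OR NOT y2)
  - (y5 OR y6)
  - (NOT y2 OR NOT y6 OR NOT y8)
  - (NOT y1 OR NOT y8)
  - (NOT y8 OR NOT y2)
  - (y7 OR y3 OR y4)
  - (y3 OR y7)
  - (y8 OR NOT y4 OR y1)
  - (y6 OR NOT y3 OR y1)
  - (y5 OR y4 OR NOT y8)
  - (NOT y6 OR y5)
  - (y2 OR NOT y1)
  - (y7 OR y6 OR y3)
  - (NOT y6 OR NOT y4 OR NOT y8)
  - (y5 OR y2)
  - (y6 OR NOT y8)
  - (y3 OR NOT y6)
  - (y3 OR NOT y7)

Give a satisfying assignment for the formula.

y1=T, y2=T, y3=T, y4=T, y5=T, y6=T, y7=T, y8=F

Check each clause:
  1. (y6 OR NOT y3) — y6 is true.
  2. (NOT y3 OR y1) — y1 is true.
  3. (y3 OR y2) — y2 is true.
  4. (y2 OR NOT y6 OR y1) — y1 is true.
  5. (y4 OR NOT y8 OR NOT y2) — NOT y8 is true.
  6. (y5 OR y6) — y5 is true.
  7. (NOT y6 OR NOT y8 OR NOT y2) — NOT y8 is true.
  8. (NOT y1 OR NOT y8) — NOT y8 is true.
  9. (NOT y2 OR NOT y8) — NOT y8 is true.
  10. (y3 OR y4 OR y7) — y3 is true.
  11. (y3 OR y7) — y3 is true.
  12. (NOT y4 OR y8 OR y1) — y1 is true.
  13. (y1 OR y6 OR NOT y3) — y1 is true.
  14. (y5 OR NOT y8 OR y4) — NOT y8 is true.
  15. (y5 OR NOT y6) — y5 is true.
  16. (y2 OR NOT y1) — y2 is true.
  17. (y3 OR y6 OR y7) — y3 is true.
  18. (NOT y6 OR NOT y8 OR NOT y4) — NOT y8 is true.
  19. (y2 OR y5) — y2 is true.
  20. (y6 OR NOT y8) — NOT y8 is true.
  21. (y3 OR NOT y6) — y3 is true.
  22. (y3 OR NOT y7) — y3 is true.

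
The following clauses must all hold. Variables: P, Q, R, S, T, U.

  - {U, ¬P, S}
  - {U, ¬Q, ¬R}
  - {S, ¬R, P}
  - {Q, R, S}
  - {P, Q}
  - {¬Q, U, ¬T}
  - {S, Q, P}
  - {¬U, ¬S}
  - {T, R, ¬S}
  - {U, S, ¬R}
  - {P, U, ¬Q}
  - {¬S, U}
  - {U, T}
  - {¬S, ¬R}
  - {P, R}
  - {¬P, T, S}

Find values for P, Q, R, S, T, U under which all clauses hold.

Set P = True and propagate.
Branch on Q: take Q = True.
The remaining clauses are satisfied by R = False, S = False, T = True, U = True.
Every clause has at least one true literal under this assignment.

P=True  Q=True  R=False  S=False  T=True  U=True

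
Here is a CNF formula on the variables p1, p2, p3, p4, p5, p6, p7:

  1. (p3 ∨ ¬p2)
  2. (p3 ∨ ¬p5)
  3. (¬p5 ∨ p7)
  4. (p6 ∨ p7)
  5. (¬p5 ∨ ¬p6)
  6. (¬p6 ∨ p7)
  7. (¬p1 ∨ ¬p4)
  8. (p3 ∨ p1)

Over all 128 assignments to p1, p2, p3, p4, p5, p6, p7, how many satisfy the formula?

Case analysis on p3 and p5:
  p3=1, p5=1: p2 free; 3 ways for (p1,p4,p6,p7) × 2^1 = 6.
  p3=1, p5=0: p2, p6 free; 3 ways for (p1,p4,p7) × 2^2 = 12.
  p3=0, p5=1: a clause becomes empty — 0.
  p3=0, p5=0: remaining (p1,p2,p4,p6,p7) ∈ {(1,0,0,0,1); (1,0,0,1,1)} — 2.
Total: 6 + 12 + 0 + 2 = 20.

20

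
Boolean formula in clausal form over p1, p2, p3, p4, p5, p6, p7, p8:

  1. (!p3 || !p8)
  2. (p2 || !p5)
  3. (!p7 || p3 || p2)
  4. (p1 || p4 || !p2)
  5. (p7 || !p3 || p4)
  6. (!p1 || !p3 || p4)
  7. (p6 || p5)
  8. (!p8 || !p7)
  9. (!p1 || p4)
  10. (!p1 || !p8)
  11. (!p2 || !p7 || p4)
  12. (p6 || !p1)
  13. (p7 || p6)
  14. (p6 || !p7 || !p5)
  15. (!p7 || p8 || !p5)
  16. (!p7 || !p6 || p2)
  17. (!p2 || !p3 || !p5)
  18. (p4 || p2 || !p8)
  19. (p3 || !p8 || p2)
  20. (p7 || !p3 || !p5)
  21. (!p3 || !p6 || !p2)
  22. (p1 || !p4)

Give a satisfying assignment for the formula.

Try p1 = True.
  then p4 is forced to True.
  then p8 is forced to False.
  then p6 is forced to True.
Set p2 = True and propagate.
  then p3 is forced to False.
Try p5 = True.
  then p7 is forced to False.
Every clause has at least one true literal under this assignment.
Check each clause:
  1. (!p8 || !p3) — !p8 is true.
  2. (p2 || !p5) — p2 is true.
  3. (p3 || p2 || !p7) — !p7 is true.
  4. (p1 || !p2 || p4) — p1 is true.
  5. (p7 || !p3 || p4) — p4 is true.
  6. (!p1 || p4 || !p3) — p4 is true.
  7. (p6 || p5) — p5 is true.
  8. (!p7 || !p8) — !p8 is true.
  9. (!p1 || p4) — p4 is true.
  10. (!p1 || !p8) — !p8 is true.
  11. (p4 || !p2 || !p7) — !p7 is true.
  12. (!p1 || p6) — p6 is true.
  13. (p7 || p6) — p6 is true.
  14. (!p7 || !p5 || p6) — !p7 is true.
  15. (!p7 || !p5 || p8) — !p7 is true.
  16. (!p6 || p2 || !p7) — !p7 is true.
  17. (!p3 || !p2 || !p5) — !p3 is true.
  18. (p2 || p4 || !p8) — !p8 is true.
  19. (p2 || !p8 || p3) — !p8 is true.
  20. (p7 || !p3 || !p5) — !p3 is true.
  21. (!p3 || !p6 || !p2) — !p3 is true.
  22. (p1 || !p4) — p1 is true.

p1=T, p2=T, p3=F, p4=T, p5=T, p6=T, p7=F, p8=F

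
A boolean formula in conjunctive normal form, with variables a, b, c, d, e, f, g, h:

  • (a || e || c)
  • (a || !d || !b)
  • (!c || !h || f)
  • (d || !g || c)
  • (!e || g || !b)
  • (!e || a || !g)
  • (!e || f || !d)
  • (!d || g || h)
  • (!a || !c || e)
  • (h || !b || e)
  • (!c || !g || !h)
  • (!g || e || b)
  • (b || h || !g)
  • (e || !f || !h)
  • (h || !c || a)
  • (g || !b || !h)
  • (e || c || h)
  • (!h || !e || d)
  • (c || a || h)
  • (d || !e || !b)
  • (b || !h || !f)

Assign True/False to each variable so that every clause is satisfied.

a = T  b = F  c = F  d = F  e = T  f = F  g = F  h = F

Try a = True.
Try b = False.
The remaining clauses are satisfied by c = False, d = False, e = True, f = False, g = False, h = False.
Every clause has at least one true literal under this assignment.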